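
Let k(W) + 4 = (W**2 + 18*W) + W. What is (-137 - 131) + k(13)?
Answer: 144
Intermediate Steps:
k(W) = -4 + W**2 + 19*W (k(W) = -4 + ((W**2 + 18*W) + W) = -4 + (W**2 + 19*W) = -4 + W**2 + 19*W)
(-137 - 131) + k(13) = (-137 - 131) + (-4 + 13**2 + 19*13) = -268 + (-4 + 169 + 247) = -268 + 412 = 144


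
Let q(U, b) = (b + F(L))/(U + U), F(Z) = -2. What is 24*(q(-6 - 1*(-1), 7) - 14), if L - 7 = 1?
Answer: -348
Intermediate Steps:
L = 8 (L = 7 + 1 = 8)
q(U, b) = (-2 + b)/(2*U) (q(U, b) = (b - 2)/(U + U) = (-2 + b)/((2*U)) = (-2 + b)*(1/(2*U)) = (-2 + b)/(2*U))
24*(q(-6 - 1*(-1), 7) - 14) = 24*((-2 + 7)/(2*(-6 - 1*(-1))) - 14) = 24*((½)*5/(-6 + 1) - 14) = 24*((½)*5/(-5) - 14) = 24*((½)*(-⅕)*5 - 14) = 24*(-½ - 14) = 24*(-29/2) = -348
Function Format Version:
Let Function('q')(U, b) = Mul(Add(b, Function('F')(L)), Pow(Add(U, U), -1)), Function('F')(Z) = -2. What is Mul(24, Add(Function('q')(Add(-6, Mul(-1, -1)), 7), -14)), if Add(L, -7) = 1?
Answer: -348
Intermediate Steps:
L = 8 (L = Add(7, 1) = 8)
Function('q')(U, b) = Mul(Rational(1, 2), Pow(U, -1), Add(-2, b)) (Function('q')(U, b) = Mul(Add(b, -2), Pow(Add(U, U), -1)) = Mul(Add(-2, b), Pow(Mul(2, U), -1)) = Mul(Add(-2, b), Mul(Rational(1, 2), Pow(U, -1))) = Mul(Rational(1, 2), Pow(U, -1), Add(-2, b)))
Mul(24, Add(Function('q')(Add(-6, Mul(-1, -1)), 7), -14)) = Mul(24, Add(Mul(Rational(1, 2), Pow(Add(-6, Mul(-1, -1)), -1), Add(-2, 7)), -14)) = Mul(24, Add(Mul(Rational(1, 2), Pow(Add(-6, 1), -1), 5), -14)) = Mul(24, Add(Mul(Rational(1, 2), Pow(-5, -1), 5), -14)) = Mul(24, Add(Mul(Rational(1, 2), Rational(-1, 5), 5), -14)) = Mul(24, Add(Rational(-1, 2), -14)) = Mul(24, Rational(-29, 2)) = -348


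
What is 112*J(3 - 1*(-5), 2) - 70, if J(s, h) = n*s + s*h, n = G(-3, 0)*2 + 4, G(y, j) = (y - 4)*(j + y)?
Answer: 42938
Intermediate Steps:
G(y, j) = (-4 + y)*(j + y)
n = 46 (n = ((-3)**2 - 4*0 - 4*(-3) + 0*(-3))*2 + 4 = (9 + 0 + 12 + 0)*2 + 4 = 21*2 + 4 = 42 + 4 = 46)
J(s, h) = 46*s + h*s (J(s, h) = 46*s + s*h = 46*s + h*s)
112*J(3 - 1*(-5), 2) - 70 = 112*((3 - 1*(-5))*(46 + 2)) - 70 = 112*((3 + 5)*48) - 70 = 112*(8*48) - 70 = 112*384 - 70 = 43008 - 70 = 42938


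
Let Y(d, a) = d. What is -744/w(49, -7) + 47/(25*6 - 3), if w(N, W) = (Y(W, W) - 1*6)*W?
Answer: -15013/1911 ≈ -7.8561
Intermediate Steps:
w(N, W) = W*(-6 + W) (w(N, W) = (W - 1*6)*W = (W - 6)*W = (-6 + W)*W = W*(-6 + W))
-744/w(49, -7) + 47/(25*6 - 3) = -744*(-1/(7*(-6 - 7))) + 47/(25*6 - 3) = -744/((-7*(-13))) + 47/(150 - 3) = -744/91 + 47/147 = -15013/1911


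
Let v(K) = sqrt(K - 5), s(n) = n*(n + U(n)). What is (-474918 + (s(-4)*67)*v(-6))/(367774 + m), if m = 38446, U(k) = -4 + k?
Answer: -237459/203110 + 804*I*sqrt(11)/101555 ≈ -1.1691 + 0.026257*I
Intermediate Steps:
s(n) = n*(-4 + 2*n) (s(n) = n*(n + (-4 + n)) = n*(-4 + 2*n))
v(K) = sqrt(-5 + K)
(-474918 + (s(-4)*67)*v(-6))/(367774 + m) = (-474918 + ((2*(-4)*(-2 - 4))*67)*sqrt(-5 - 6))/(367774 + 38446) = (-474918 + ((2*(-4)*(-6))*67)*sqrt(-11))/406220 = (-474918 + (48*67)*(I*sqrt(11)))*(1/406220) = (-474918 + 3216*(I*sqrt(11)))*(1/406220) = (-474918 + 3216*I*sqrt(11))*(1/406220) = -237459/203110 + 804*I*sqrt(11)/101555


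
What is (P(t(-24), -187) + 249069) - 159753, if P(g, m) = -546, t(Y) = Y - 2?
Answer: 88770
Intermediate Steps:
t(Y) = -2 + Y
(P(t(-24), -187) + 249069) - 159753 = (-546 + 249069) - 159753 = 248523 - 159753 = 88770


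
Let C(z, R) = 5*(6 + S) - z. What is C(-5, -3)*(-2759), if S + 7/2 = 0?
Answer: -96565/2 ≈ -48283.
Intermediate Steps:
S = -7/2 (S = -7/2 + 0 = -7/2 ≈ -3.5000)
C(z, R) = 25/2 - z (C(z, R) = 5*(6 - 7/2) - z = 5*(5/2) - z = 25/2 - z)
C(-5, -3)*(-2759) = (25/2 - 1*(-5))*(-2759) = (25/2 + 5)*(-2759) = (35/2)*(-2759) = -96565/2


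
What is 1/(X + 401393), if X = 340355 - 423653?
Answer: 1/318095 ≈ 3.1437e-6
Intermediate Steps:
X = -83298
1/(X + 401393) = 1/(-83298 + 401393) = 1/318095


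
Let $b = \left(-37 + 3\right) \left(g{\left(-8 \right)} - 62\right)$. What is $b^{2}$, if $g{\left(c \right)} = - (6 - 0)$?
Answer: $5345344$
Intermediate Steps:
$g{\left(c \right)} = -6$ ($g{\left(c \right)} = - (6 + 0) = \left(-1\right) 6 = -6$)
$b = 2312$ ($b = \left(-37 + 3\right) \left(-6 - 62\right) = \left(-34\right) \left(-68\right) = 2312$)
$b^{2} = 2312^{2} = 5345344$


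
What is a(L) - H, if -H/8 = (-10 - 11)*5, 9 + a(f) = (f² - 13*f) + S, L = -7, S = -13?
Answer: -722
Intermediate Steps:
a(f) = -22 + f² - 13*f (a(f) = -9 + ((f² - 13*f) - 13) = -9 + (-13 + f² - 13*f) = -22 + f² - 13*f)
H = 840 (H = -8*(-10 - 11)*5 = -(-168)*5 = -8*(-105) = 840)
a(L) - H = (-22 + (-7)² - 13*(-7)) - 1*840 = (-22 + 49 + 91) - 840 = 118 - 840 = -722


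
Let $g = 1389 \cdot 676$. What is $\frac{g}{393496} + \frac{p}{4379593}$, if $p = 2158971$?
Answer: $\frac{1240456653567}{430838081782} \approx 2.8792$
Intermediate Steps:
$g = 938964$
$\frac{g}{393496} + \frac{p}{4379593} = \frac{938964}{393496} + \frac{2158971}{4379593} = 938964 \cdot \frac{1}{393496} + 2158971 \cdot \frac{1}{4379593} = \frac{234741}{98374} + \frac{2158971}{4379593} = \frac{1240456653567}{430838081782}$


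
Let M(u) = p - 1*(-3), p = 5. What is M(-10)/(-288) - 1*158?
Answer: -5689/36 ≈ -158.03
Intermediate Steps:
M(u) = 8 (M(u) = 5 - 1*(-3) = 5 + 3 = 8)
M(-10)/(-288) - 1*158 = 8/(-288) - 1*158 = 8*(-1/288) - 158 = -1/36 - 158 = -5689/36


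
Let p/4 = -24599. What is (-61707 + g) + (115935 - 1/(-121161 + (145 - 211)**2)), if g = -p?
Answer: 17827246321/116805 ≈ 1.5262e+5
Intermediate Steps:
p = -98396 (p = 4*(-24599) = -98396)
g = 98396 (g = -1*(-98396) = 98396)
(-61707 + g) + (115935 - 1/(-121161 + (145 - 211)**2)) = (-61707 + 98396) + (115935 - 1/(-121161 + (145 - 211)**2)) = 36689 + (115935 - 1/(-121161 + (-66)**2)) = 36689 + (115935 - 1/(-121161 + 4356)) = 36689 + (115935 - 1/(-116805)) = 36689 + (115935 - 1*(-1/116805)) = 36689 + (115935 + 1/116805) = 36689 + 13541787676/116805 = 17827246321/116805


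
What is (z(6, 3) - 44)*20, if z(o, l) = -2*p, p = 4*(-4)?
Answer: -240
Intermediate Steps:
p = -16
z(o, l) = 32 (z(o, l) = -2*(-16) = 32)
(z(6, 3) - 44)*20 = (32 - 44)*20 = -12*20 = -240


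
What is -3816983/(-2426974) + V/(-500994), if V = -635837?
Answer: 863861362085/303974853039 ≈ 2.8419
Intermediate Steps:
-3816983/(-2426974) + V/(-500994) = -3816983/(-2426974) - 635837/(-500994) = -3816983*(-1/2426974) - 635837*(-1/500994) = 3816983/2426974 + 635837/500994 = 863861362085/303974853039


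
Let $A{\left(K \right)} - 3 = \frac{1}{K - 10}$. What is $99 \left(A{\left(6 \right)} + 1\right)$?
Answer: $\frac{1485}{4} \approx 371.25$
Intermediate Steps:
$A{\left(K \right)} = 3 + \frac{1}{-10 + K}$ ($A{\left(K \right)} = 3 + \frac{1}{K - 10} = 3 + \frac{1}{-10 + K}$)
$99 \left(A{\left(6 \right)} + 1\right) = 99 \left(\frac{-29 + 3 \cdot 6}{-10 + 6} + 1\right) = 99 \left(\frac{-29 + 18}{-4} + 1\right) = 99 \left(\left(- \frac{1}{4}\right) \left(-11\right) + 1\right) = 99 \left(\frac{11}{4} + 1\right) = 99 \cdot \frac{15}{4} = \frac{1485}{4}$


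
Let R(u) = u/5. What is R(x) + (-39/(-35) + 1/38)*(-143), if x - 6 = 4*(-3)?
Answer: -218527/1330 ≈ -164.31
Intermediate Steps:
x = -6 (x = 6 + 4*(-3) = 6 - 12 = -6)
R(u) = u/5 (R(u) = u*(⅕) = u/5)
R(x) + (-39/(-35) + 1/38)*(-143) = (⅕)*(-6) + (-39/(-35) + 1/38)*(-143) = -6/5 + (-39*(-1/35) + 1*(1/38))*(-143) = -6/5 + (39/35 + 1/38)*(-143) = -6/5 + (1517/1330)*(-143) = -6/5 - 216931/1330 = -218527/1330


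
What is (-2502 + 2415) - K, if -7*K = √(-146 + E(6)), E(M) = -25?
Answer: -87 + 3*I*√19/7 ≈ -87.0 + 1.8681*I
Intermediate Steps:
K = -3*I*√19/7 (K = -√(-146 - 25)/7 = -3*I*√19/7 ≈ -1.8681*I)
(-2502 + 2415) - K = (-2502 + 2415) - (-3)*I*√19/7 = -87 + 3*I*√19/7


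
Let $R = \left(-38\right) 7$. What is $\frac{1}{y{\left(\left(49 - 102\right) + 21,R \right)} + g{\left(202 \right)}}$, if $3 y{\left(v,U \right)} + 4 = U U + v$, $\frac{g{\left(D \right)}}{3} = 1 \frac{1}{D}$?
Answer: $\frac{606}{14285449} \approx 4.2421 \cdot 10^{-5}$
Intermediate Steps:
$R = -266$
$g{\left(D \right)} = \frac{3}{D}$ ($g{\left(D \right)} = 3 \cdot 1 \frac{1}{D} = \frac{3}{D}$)
$y{\left(v,U \right)} = - \frac{4}{3} + \frac{v}{3} + \frac{U^{2}}{3}$ ($y{\left(v,U \right)} = - \frac{4}{3} + \frac{U U + v}{3} = - \frac{4}{3} + \frac{U^{2} + v}{3} = - \frac{4}{3} + \frac{v + U^{2}}{3} = - \frac{4}{3} + \left(\frac{v}{3} + \frac{U^{2}}{3}\right) = - \frac{4}{3} + \frac{v}{3} + \frac{U^{2}}{3}$)
$\frac{1}{y{\left(\left(49 - 102\right) + 21,R \right)} + g{\left(202 \right)}} = \frac{1}{\left(- \frac{4}{3} + \frac{\left(49 - 102\right) + 21}{3} + \frac{\left(-266\right)^{2}}{3}\right) + \frac{3}{202}} = \frac{1}{\left(- \frac{4}{3} + \frac{-53 + 21}{3} + \frac{1}{3} \cdot 70756\right) + 3 \cdot \frac{1}{202}} = \frac{1}{\left(- \frac{4}{3} + \frac{1}{3} \left(-32\right) + \frac{70756}{3}\right) + \frac{3}{202}} = \frac{1}{\left(- \frac{4}{3} - \frac{32}{3} + \frac{70756}{3}\right) + \frac{3}{202}} = \frac{1}{\frac{70720}{3} + \frac{3}{202}} = \frac{1}{\frac{14285449}{606}} = \frac{606}{14285449}$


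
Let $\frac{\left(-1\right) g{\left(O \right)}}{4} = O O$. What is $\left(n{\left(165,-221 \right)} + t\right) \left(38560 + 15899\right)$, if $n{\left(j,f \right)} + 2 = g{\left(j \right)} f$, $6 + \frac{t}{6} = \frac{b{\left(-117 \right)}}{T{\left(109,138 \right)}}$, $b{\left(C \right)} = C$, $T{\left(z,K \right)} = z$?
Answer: $\frac{142861600674504}{109} \approx 1.3107 \cdot 10^{12}$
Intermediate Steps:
$g{\left(O \right)} = - 4 O^{2}$ ($g{\left(O \right)} = - 4 O O = - 4 O^{2}$)
$t = - \frac{4626}{109}$ ($t = -36 + 6 \left(- \frac{117}{109}\right) = -36 - \frac{702}{109} = - \frac{4626}{109} \approx -42.44$)
$n{\left(j,f \right)} = -2 - 4 f j^{2}$ ($n{\left(j,f \right)} = -2 + - 4 j^{2} f = -2 - 4 f j^{2}$)
$\left(n{\left(165,-221 \right)} + t\right) \left(38560 + 15899\right) = \left(\left(-2 - - 884 \cdot 165^{2}\right) - \frac{4626}{109}\right) \left(38560 + 15899\right) = \left(\left(-2 - \left(-884\right) 27225\right) - \frac{4626}{109}\right) 54459 = \left(\left(-2 + 24066900\right) - \frac{4626}{109}\right) 54459 = \left(24066898 - \frac{4626}{109}\right) 54459 = \frac{2623287256}{109} \cdot 54459 = \frac{142861600674504}{109}$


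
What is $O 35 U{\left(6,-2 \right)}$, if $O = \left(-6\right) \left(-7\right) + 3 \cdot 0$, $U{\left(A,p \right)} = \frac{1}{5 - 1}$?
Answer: $\frac{735}{2} \approx 367.5$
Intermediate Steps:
$U{\left(A,p \right)} = \frac{1}{4}$
$O = 42$ ($O = 42 + 0 = 42$)
$O 35 U{\left(6,-2 \right)} = 42 \cdot 35 \cdot \frac{1}{4} = 42 \cdot \frac{35}{4} = \frac{735}{2}$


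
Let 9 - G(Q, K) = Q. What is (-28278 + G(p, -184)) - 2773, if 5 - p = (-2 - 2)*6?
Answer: -31071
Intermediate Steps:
p = 29 (p = 5 - (-2 - 2)*6 = 5 - (-4)*6 = 5 - 1*(-24) = 5 + 24 = 29)
G(Q, K) = 9 - Q
(-28278 + G(p, -184)) - 2773 = (-28278 + (9 - 1*29)) - 2773 = (-28278 + (9 - 29)) - 2773 = (-28278 - 20) - 2773 = -28298 - 2773 = -31071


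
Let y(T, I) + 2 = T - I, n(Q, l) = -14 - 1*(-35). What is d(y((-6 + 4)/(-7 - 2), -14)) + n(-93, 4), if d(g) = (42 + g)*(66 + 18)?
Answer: 13727/3 ≈ 4575.7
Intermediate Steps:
n(Q, l) = 21 (n(Q, l) = -14 + 35 = 21)
y(T, I) = -2 + T - I (y(T, I) = -2 + (T - I) = -2 + T - I)
d(g) = 3528 + 84*g (d(g) = (42 + g)*84 = 3528 + 84*g)
d(y((-6 + 4)/(-7 - 2), -14)) + n(-93, 4) = (3528 + 84*(-2 + (-6 + 4)/(-7 - 2) - 1*(-14))) + 21 = (3528 + 84*(-2 - 2/(-9) + 14)) + 21 = (3528 + 84*(-2 - 2*(-⅑) + 14)) + 21 = (3528 + 84*(-2 + 2/9 + 14)) + 21 = (3528 + 84*(110/9)) + 21 = (3528 + 3080/3) + 21 = 13664/3 + 21 = 13727/3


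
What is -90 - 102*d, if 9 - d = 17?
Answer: 726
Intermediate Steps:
d = -8 (d = 9 - 1*17 = 9 - 17 = -8)
-90 - 102*d = -90 - 102*(-8) = -90 + 816 = 726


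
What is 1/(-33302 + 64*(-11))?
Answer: -1/34006 ≈ -2.9407e-5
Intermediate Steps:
1/(-33302 + 64*(-11)) = 1/(-33302 - 704) = 1/(-34006) = -1/34006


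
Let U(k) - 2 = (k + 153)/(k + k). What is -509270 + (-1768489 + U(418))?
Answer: -1904204281/836 ≈ -2.2778e+6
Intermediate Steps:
U(k) = 2 + (153 + k)/(2*k) (U(k) = 2 + (k + 153)/(k + k) = 2 + (153 + k)/((2*k)) = 2 + (153 + k)*(1/(2*k)) = 2 + (153 + k)/(2*k))
-509270 + (-1768489 + U(418)) = -509270 + (-1768489 + (½)*(153 + 5*418)/418) = -509270 + (-1768489 + (½)*(1/418)*(153 + 2090)) = -509270 + (-1768489 + (½)*(1/418)*2243) = -509270 + (-1768489 + 2243/836) = -509270 - 1478454561/836 = -1904204281/836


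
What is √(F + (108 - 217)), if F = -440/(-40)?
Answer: 7*I*√2 ≈ 9.8995*I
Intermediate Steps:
F = 11 (F = -440*(-1/40) = 11)
√(F + (108 - 217)) = √(11 + (108 - 217)) = √(11 - 109) = √(-98) = 7*I*√2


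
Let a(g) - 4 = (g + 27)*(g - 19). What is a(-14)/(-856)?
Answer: 425/856 ≈ 0.49650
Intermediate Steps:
a(g) = 4 + (-19 + g)*(27 + g) (a(g) = 4 + (g + 27)*(g - 19) = 4 + (27 + g)*(-19 + g) = 4 + (-19 + g)*(27 + g))
a(-14)/(-856) = (-509 + (-14)² + 8*(-14))/(-856) = (-509 + 196 - 112)*(-1/856) = -425*(-1/856) = 425/856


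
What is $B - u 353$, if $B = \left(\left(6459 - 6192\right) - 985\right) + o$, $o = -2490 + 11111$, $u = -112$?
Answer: $47439$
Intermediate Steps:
$o = 8621$
$B = 7903$ ($B = \left(\left(6459 - 6192\right) - 985\right) + 8621 = \left(267 - 985\right) + 8621 = -718 + 8621 = 7903$)
$B - u 353 = 7903 - \left(-112\right) 353 = 7903 - -39536 = 7903 + 39536 = 47439$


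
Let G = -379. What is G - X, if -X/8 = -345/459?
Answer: -58907/153 ≈ -385.01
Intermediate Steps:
X = 920/153 (X = -(-2760)/459 = -8*(-115/153) = 920/153 ≈ 6.0131)
G - X = -379 - 1*920/153 = -379 - 920/153 = -58907/153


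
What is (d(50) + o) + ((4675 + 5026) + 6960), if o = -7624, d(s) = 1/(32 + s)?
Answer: 741035/82 ≈ 9037.0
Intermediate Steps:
(d(50) + o) + ((4675 + 5026) + 6960) = (1/(32 + 50) - 7624) + ((4675 + 5026) + 6960) = (1/82 - 7624) + (9701 + 6960) = (1/82 - 7624) + 16661 = -625167/82 + 16661 = 741035/82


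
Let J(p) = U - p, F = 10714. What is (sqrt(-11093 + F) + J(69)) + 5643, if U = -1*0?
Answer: 5574 + I*sqrt(379) ≈ 5574.0 + 19.468*I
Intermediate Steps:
U = 0
J(p) = -p (J(p) = 0 - p = -p)
(sqrt(-11093 + F) + J(69)) + 5643 = (sqrt(-11093 + 10714) - 1*69) + 5643 = (sqrt(-379) - 69) + 5643 = (I*sqrt(379) - 69) + 5643 = (-69 + I*sqrt(379)) + 5643 = 5574 + I*sqrt(379)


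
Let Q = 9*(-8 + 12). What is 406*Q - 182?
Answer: 14434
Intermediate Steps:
Q = 36 (Q = 9*4 = 36)
406*Q - 182 = 406*36 - 182 = 14616 - 182 = 14434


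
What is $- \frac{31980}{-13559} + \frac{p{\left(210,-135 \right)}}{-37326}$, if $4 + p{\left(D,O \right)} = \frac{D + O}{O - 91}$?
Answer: $\frac{20752784057}{8798410068} \approx 2.3587$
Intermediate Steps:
$p{\left(D,O \right)} = -4 + \frac{D + O}{-91 + O}$ ($p{\left(D,O \right)} = -4 + \frac{D + O}{O - 91} = -4 + \frac{D + O}{-91 + O}$)
$- \frac{31980}{-13559} + \frac{p{\left(210,-135 \right)}}{-37326} = - \frac{31980}{-13559} + \frac{\frac{1}{-91 - 135} \left(364 + 210 - -405\right)}{-37326} = \left(-31980\right) \left(- \frac{1}{13559}\right) + \frac{364 + 210 + 405}{-226} \left(- \frac{1}{37326}\right) = \frac{2460}{1043} + \left(- \frac{1}{226}\right) 979 \left(- \frac{1}{37326}\right) = \frac{2460}{1043} - - \frac{979}{8435676} = \frac{2460}{1043} + \frac{979}{8435676} = \frac{20752784057}{8798410068}$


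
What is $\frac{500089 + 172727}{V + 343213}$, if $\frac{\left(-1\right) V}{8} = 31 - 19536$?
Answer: $\frac{672816}{499253} \approx 1.3476$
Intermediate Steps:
$V = 156040$ ($V = - 8 \left(31 - 19536\right) = \left(-8\right) \left(-19505\right) = 156040$)
$\frac{500089 + 172727}{V + 343213} = \frac{500089 + 172727}{156040 + 343213} = \frac{672816}{499253}$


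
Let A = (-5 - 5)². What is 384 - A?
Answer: 284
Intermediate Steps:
A = 100 (A = (-10)² = 100)
384 - A = 384 - 1*100 = 384 - 100 = 284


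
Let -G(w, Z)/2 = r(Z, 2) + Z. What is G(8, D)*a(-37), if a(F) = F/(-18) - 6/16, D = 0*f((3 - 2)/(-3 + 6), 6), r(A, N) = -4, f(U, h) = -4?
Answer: 121/9 ≈ 13.444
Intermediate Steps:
D = 0 (D = 0*(-4) = 0)
G(w, Z) = 8 - 2*Z (G(w, Z) = -2*(-4 + Z) = 8 - 2*Z)
a(F) = -3/8 - F/18 (a(F) = F*(-1/18) - 6*1/16 = -F/18 - 3/8 = -3/8 - F/18)
G(8, D)*a(-37) = (8 - 2*0)*(-3/8 - 1/18*(-37)) = (8 + 0)*(-3/8 + 37/18) = 8*(121/72) = 121/9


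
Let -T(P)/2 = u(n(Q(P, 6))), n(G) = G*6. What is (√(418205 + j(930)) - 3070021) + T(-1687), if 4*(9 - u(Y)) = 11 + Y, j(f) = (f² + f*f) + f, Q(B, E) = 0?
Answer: -6140067/2 + √2148935 ≈ -3.0686e+6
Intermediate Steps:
n(G) = 6*G
j(f) = f + 2*f² (j(f) = (f² + f²) + f = 2*f² + f = f + 2*f²)
u(Y) = 25/4 - Y/4 (u(Y) = 9 - (11 + Y)/4 = 9 + (-11/4 - Y/4) = 25/4 - Y/4)
T(P) = -25/2 (T(P) = -2*(25/4 - 3*0/2) = -2*(25/4 - ¼*0) = -2*(25/4 + 0) = -2*25/4 = -25/2)
(√(418205 + j(930)) - 3070021) + T(-1687) = (√(418205 + 930*(1 + 2*930)) - 3070021) - 25/2 = (√(418205 + 930*(1 + 1860)) - 3070021) - 25/2 = (√(418205 + 930*1861) - 3070021) - 25/2 = (√(418205 + 1730730) - 3070021) - 25/2 = (√2148935 - 3070021) - 25/2 = (-3070021 + √2148935) - 25/2 = -6140067/2 + √2148935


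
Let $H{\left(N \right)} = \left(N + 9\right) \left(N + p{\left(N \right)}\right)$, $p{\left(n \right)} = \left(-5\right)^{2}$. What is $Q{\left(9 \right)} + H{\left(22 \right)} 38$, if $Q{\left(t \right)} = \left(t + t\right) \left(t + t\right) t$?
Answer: $58282$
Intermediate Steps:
$p{\left(n \right)} = 25$
$Q{\left(t \right)} = 4 t^{3}$ ($Q{\left(t \right)} = 2 t 2 t t = 4 t^{2} t = 4 t^{3}$)
$H{\left(N \right)} = \left(9 + N\right) \left(25 + N\right)$ ($H{\left(N \right)} = \left(N + 9\right) \left(N + 25\right) = \left(9 + N\right) \left(25 + N\right)$)
$Q{\left(9 \right)} + H{\left(22 \right)} 38 = 4 \cdot 9^{3} + \left(225 + 22^{2} + 34 \cdot 22\right) 38 = 4 \cdot 729 + \left(225 + 484 + 748\right) 38 = 2916 + 1457 \cdot 38 = 2916 + 55366 = 58282$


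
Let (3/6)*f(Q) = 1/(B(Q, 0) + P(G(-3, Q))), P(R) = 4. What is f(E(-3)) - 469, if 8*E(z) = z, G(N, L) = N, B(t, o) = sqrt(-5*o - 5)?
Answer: (-469*sqrt(5) + 1874*I)/(sqrt(5) - 4*I) ≈ -468.62 - 0.21296*I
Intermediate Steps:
B(t, o) = sqrt(-5 - 5*o)
E(z) = z/8
f(Q) = 2/(4 + I*sqrt(5)) (f(Q) = 2/(sqrt(-5 - 5*0) + 4) = 2/(sqrt(-5 + 0) + 4) = 2/(sqrt(-5) + 4) = 2/(I*sqrt(5) + 4) = 2/(4 + I*sqrt(5)))
f(E(-3)) - 469 = (8/21 - 2*I*sqrt(5)/21) - 469 = -9841/21 - 2*I*sqrt(5)/21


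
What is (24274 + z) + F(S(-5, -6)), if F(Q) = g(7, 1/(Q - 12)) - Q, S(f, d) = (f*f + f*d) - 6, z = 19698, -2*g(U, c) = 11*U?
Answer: 87769/2 ≈ 43885.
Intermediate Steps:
g(U, c) = -11*U/2
S(f, d) = -6 + f**2 + d*f (S(f, d) = (f**2 + d*f) - 6 = -6 + f**2 + d*f)
F(Q) = -77/2 - Q (F(Q) = -11/2*7 - Q = -77/2 - Q)
(24274 + z) + F(S(-5, -6)) = (24274 + 19698) + (-77/2 - (-6 + (-5)**2 - 6*(-5))) = 43972 + (-77/2 - (-6 + 25 + 30)) = 43972 + (-77/2 - 1*49) = 43972 + (-77/2 - 49) = 43972 - 175/2 = 87769/2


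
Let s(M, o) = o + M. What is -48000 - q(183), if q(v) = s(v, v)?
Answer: -48366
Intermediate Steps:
s(M, o) = M + o
q(v) = 2*v (q(v) = v + v = 2*v)
-48000 - q(183) = -48000 - 2*183 = -48000 - 1*366 = -48000 - 366 = -48366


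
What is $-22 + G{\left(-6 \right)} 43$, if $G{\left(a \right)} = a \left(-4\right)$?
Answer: $1010$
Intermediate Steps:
$G{\left(a \right)} = - 4 a$
$-22 + G{\left(-6 \right)} 43 = -22 + \left(-4\right) \left(-6\right) 43 = -22 + 24 \cdot 43 = -22 + 1032 = 1010$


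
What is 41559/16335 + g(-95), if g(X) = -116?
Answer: -617767/5445 ≈ -113.46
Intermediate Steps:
41559/16335 + g(-95) = 41559/16335 - 116 = 41559*(1/16335) - 116 = 13853/5445 - 116 = -617767/5445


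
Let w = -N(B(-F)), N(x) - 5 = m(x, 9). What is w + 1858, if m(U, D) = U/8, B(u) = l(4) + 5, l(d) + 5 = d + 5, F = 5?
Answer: 14815/8 ≈ 1851.9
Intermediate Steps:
l(d) = d (l(d) = -5 + (d + 5) = -5 + (5 + d) = d)
B(u) = 9 (B(u) = 4 + 5 = 9)
m(U, D) = U/8 (m(U, D) = U*(⅛) = U/8)
N(x) = 5 + x/8
w = -49/8 (w = -(5 + (⅛)*9) = -(5 + 9/8) = -1*49/8 = -49/8 ≈ -6.1250)
w + 1858 = -49/8 + 1858 = 14815/8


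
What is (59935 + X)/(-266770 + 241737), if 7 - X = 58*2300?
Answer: 73458/25033 ≈ 2.9344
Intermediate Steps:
X = -133393 (X = 7 - 58*2300 = 7 - 1*133400 = 7 - 133400 = -133393)
(59935 + X)/(-266770 + 241737) = (59935 - 133393)/(-266770 + 241737) = -73458/(-25033) = -73458*(-1/25033) = 73458/25033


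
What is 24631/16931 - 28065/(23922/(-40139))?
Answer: 6357792748789/135007794 ≈ 47092.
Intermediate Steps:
24631/16931 - 28065/(23922/(-40139)) = 24631*(1/16931) - 28065/(23922*(-1/40139)) = 24631/16931 - 28065/(-23922/40139) = 24631/16931 - 28065*(-40139/23922) = 24631/16931 + 375500345/7974 = 6357792748789/135007794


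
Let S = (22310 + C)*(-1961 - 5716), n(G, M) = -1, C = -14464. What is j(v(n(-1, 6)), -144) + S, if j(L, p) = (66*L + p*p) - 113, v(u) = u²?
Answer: -60213053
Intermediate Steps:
j(L, p) = -113 + p² + 66*L (j(L, p) = (66*L + p²) - 113 = (p² + 66*L) - 113 = -113 + p² + 66*L)
S = -60233742 (S = (22310 - 14464)*(-1961 - 5716) = 7846*(-7677) = -60233742)
j(v(n(-1, 6)), -144) + S = (-113 + (-144)² + 66*(-1)²) - 60233742 = (-113 + 20736 + 66*1) - 60233742 = (-113 + 20736 + 66) - 60233742 = 20689 - 60233742 = -60213053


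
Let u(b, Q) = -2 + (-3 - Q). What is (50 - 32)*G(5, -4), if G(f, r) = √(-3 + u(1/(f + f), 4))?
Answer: 36*I*√3 ≈ 62.354*I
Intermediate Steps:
u(b, Q) = -5 - Q
G(f, r) = 2*I*√3 (G(f, r) = √(-3 + (-5 - 1*4)) = √(-3 + (-5 - 4)) = √(-3 - 9) = √(-12) = 2*I*√3)
(50 - 32)*G(5, -4) = (50 - 32)*(2*I*√3) = 18*(2*I*√3) = 36*I*√3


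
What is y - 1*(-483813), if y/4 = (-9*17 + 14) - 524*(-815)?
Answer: 2191497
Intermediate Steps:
y = 1707684 (y = 4*((-9*17 + 14) - 524*(-815)) = 4*((-153 + 14) + 427060) = 4*(-139 + 427060) = 4*426921 = 1707684)
y - 1*(-483813) = 1707684 - 1*(-483813) = 1707684 + 483813 = 2191497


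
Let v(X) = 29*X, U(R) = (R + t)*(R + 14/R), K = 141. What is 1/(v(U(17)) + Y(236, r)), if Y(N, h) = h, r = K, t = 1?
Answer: 17/160563 ≈ 0.00010588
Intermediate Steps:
r = 141
U(R) = (1 + R)*(R + 14/R) (U(R) = (R + 1)*(R + 14/R) = (1 + R)*(R + 14/R))
1/(v(U(17)) + Y(236, r)) = 1/(29*(14 + 17 + 17² + 14/17) + 141) = 1/(29*(14 + 17 + 289 + 14*(1/17)) + 141) = 1/(29*(14 + 17 + 289 + 14/17) + 141) = 1/(29*(5454/17) + 141) = 1/(158166/17 + 141) = 1/(160563/17) = 17/160563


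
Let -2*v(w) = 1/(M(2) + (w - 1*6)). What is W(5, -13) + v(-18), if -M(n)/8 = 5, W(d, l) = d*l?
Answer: -8319/128 ≈ -64.992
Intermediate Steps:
M(n) = -40 (M(n) = -8*5 = -40)
v(w) = -1/(2*(-46 + w)) (v(w) = -1/(2*(-40 + (w - 1*6))) = -1/(2*(-40 + (w - 6))) = -1/(2*(-40 + (-6 + w))) = -1/(2*(-46 + w)))
W(5, -13) + v(-18) = 5*(-13) - 1/(-92 + 2*(-18)) = -65 - 1/(-92 - 36) = -65 - 1/(-128) = -65 - 1*(-1/128) = -65 + 1/128 = -8319/128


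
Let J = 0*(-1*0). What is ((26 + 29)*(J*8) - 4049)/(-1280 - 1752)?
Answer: 4049/3032 ≈ 1.3354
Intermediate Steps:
J = 0 (J = 0*0 = 0)
((26 + 29)*(J*8) - 4049)/(-1280 - 1752) = ((26 + 29)*(0*8) - 4049)/(-1280 - 1752) = (55*0 - 4049)/(-3032) = (0 - 4049)*(-1/3032) = -4049*(-1/3032) = 4049/3032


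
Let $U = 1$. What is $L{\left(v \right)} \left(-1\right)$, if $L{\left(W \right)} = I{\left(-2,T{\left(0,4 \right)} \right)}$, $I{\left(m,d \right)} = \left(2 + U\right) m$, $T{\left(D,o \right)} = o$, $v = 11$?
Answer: $6$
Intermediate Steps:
$I{\left(m,d \right)} = 3 m$ ($I{\left(m,d \right)} = \left(2 + 1\right) m = 3 m$)
$L{\left(W \right)} = -6$ ($L{\left(W \right)} = 3 \left(-2\right) = -6$)
$L{\left(v \right)} \left(-1\right) = \left(-6\right) \left(-1\right) = 6$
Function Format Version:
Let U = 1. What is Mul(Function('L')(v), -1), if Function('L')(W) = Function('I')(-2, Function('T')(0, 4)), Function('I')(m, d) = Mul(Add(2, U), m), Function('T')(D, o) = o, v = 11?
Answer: 6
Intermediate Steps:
Function('I')(m, d) = Mul(3, m) (Function('I')(m, d) = Mul(Add(2, 1), m) = Mul(3, m))
Function('L')(W) = -6 (Function('L')(W) = Mul(3, -2) = -6)
Mul(Function('L')(v), -1) = Mul(-6, -1) = 6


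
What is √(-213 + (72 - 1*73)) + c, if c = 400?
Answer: 400 + I*√214 ≈ 400.0 + 14.629*I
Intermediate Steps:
√(-213 + (72 - 1*73)) + c = √(-213 + (72 - 1*73)) + 400 = √(-213 + (72 - 73)) + 400 = √(-213 - 1) + 400 = √(-214) + 400 = I*√214 + 400 = 400 + I*√214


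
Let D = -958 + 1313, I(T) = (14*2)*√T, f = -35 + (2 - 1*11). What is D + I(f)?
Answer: 355 + 56*I*√11 ≈ 355.0 + 185.73*I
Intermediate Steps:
f = -44 (f = -35 + (2 - 11) = -35 - 9 = -44)
I(T) = 28*√T
D = 355
D + I(f) = 355 + 28*√(-44) = 355 + 28*(2*I*√11) = 355 + 56*I*√11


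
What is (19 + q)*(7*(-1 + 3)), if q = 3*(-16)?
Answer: -406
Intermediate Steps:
q = -48
(19 + q)*(7*(-1 + 3)) = (19 - 48)*(7*(-1 + 3)) = -203*2 = -29*14 = -406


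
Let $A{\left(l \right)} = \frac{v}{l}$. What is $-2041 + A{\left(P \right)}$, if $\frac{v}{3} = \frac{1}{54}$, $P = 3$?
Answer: $- \frac{110213}{54} \approx -2041.0$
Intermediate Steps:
$v = \frac{1}{18}$ ($v = \frac{3}{54} = 3 \cdot \frac{1}{54} = \frac{1}{18} \approx 0.055556$)
$A{\left(l \right)} = \frac{1}{18 l}$
$-2041 + A{\left(P \right)} = -2041 + \frac{1}{18 \cdot 3} = -2041 + \frac{1}{18} \cdot \frac{1}{3} = -2041 + \frac{1}{54} = - \frac{110213}{54}$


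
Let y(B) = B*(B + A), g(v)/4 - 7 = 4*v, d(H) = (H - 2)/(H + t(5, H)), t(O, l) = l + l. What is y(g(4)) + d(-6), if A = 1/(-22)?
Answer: 837566/99 ≈ 8460.3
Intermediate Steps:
t(O, l) = 2*l
d(H) = (-2 + H)/(3*H) (d(H) = (H - 2)/(H + 2*H) = (-2 + H)/((3*H)) = (-2 + H)*(1/(3*H)) = (-2 + H)/(3*H))
A = -1/22 ≈ -0.045455
g(v) = 28 + 16*v (g(v) = 28 + 4*(4*v) = 28 + 16*v)
y(B) = B*(-1/22 + B) (y(B) = B*(B - 1/22) = B*(-1/22 + B))
y(g(4)) + d(-6) = (28 + 16*4)*(-1/22 + (28 + 16*4)) + (⅓)*(-2 - 6)/(-6) = (28 + 64)*(-1/22 + (28 + 64)) + (⅓)*(-⅙)*(-8) = 92*(-1/22 + 92) + 4/9 = 92*(2023/22) + 4/9 = 93058/11 + 4/9 = 837566/99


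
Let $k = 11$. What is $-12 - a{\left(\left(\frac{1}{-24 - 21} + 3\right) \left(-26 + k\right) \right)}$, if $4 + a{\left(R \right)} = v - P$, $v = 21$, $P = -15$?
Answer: $-44$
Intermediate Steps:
$a{\left(R \right)} = 32$ ($a{\left(R \right)} = -4 + \left(21 - -15\right) = -4 + \left(21 + 15\right) = -4 + 36 = 32$)
$-12 - a{\left(\left(\frac{1}{-24 - 21} + 3\right) \left(-26 + k\right) \right)} = -12 - 32 = -44$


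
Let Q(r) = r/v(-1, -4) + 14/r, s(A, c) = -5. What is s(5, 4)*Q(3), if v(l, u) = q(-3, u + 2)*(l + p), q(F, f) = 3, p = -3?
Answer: -265/12 ≈ -22.083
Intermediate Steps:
v(l, u) = -9 + 3*l (v(l, u) = 3*(l - 3) = 3*(-3 + l) = -9 + 3*l)
Q(r) = 14/r - r/12 (Q(r) = r/(-9 + 3*(-1)) + 14/r = r/(-9 - 3) + 14/r = r/(-12) + 14/r = r*(-1/12) + 14/r = -r/12 + 14/r = 14/r - r/12)
s(5, 4)*Q(3) = -5*(14/3 - 1/12*3) = -5*(14*(1/3) - 1/4) = -5*(14/3 - 1/4) = -5*53/12 = -265/12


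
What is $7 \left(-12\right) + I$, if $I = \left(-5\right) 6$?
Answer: $-114$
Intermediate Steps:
$I = -30$
$7 \left(-12\right) + I = 7 \left(-12\right) - 30 = -84 - 30 = -114$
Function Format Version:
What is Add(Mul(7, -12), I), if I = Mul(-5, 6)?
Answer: -114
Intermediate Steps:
I = -30
Add(Mul(7, -12), I) = Add(Mul(7, -12), -30) = Add(-84, -30) = -114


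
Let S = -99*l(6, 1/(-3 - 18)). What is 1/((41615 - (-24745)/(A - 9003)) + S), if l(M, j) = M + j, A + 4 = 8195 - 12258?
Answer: 18298/750653877 ≈ 2.4376e-5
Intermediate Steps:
A = -4067 (A = -4 + (8195 - 12258) = -4 - 4063 = -4067)
S = -4125/7 (S = -99*(6 + 1/(-3 - 18)) = -99*(6 + 1/(-21)) = -99*(6 - 1/21) = -99*125/21 = -4125/7 ≈ -589.29)
1/((41615 - (-24745)/(A - 9003)) + S) = 1/((41615 - (-24745)/(-4067 - 9003)) - 4125/7) = 1/((41615 - (-24745)/(-13070)) - 4125/7) = 1/((41615 - (-24745)*(-1)/13070) - 4125/7) = 1/((41615 - 1*4949/2614) - 4125/7) = 1/((41615 - 4949/2614) - 4125/7) = 1/(108776661/2614 - 4125/7) = 1/(750653877/18298) = 18298/750653877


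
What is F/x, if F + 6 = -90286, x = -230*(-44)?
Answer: -22573/2530 ≈ -8.9221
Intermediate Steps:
x = 10120
F = -90292 (F = -6 - 90286 = -90292)
F/x = -90292/10120 = -90292*1/10120 = -22573/2530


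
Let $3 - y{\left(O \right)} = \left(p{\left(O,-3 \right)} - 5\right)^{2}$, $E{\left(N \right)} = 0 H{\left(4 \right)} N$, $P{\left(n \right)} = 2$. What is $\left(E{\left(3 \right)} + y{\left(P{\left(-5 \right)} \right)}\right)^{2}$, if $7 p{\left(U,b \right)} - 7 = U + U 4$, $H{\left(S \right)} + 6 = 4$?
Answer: $\frac{31329}{2401} \approx 13.048$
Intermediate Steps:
$H{\left(S \right)} = -2$ ($H{\left(S \right)} = -6 + 4 = -2$)
$p{\left(U,b \right)} = 1 + \frac{5 U}{7}$ ($p{\left(U,b \right)} = 1 + \frac{U + U 4}{7} = 1 + \frac{U + 4 U}{7} = 1 + \frac{5 U}{7}$)
$E{\left(N \right)} = 0$ ($E{\left(N \right)} = 0 \left(-2\right) N = 0 N = 0$)
$y{\left(O \right)} = 3 - \left(-4 + \frac{5 O}{7}\right)^{2}$ ($y{\left(O \right)} = 3 - \left(\left(1 + \frac{5 O}{7}\right) - 5\right)^{2} = 3 - \left(-4 + \frac{5 O}{7}\right)^{2}$)
$\left(E{\left(3 \right)} + y{\left(P{\left(-5 \right)} \right)}\right)^{2} = \left(0 + \left(3 - \frac{\left(-28 + 5 \cdot 2\right)^{2}}{49}\right)\right)^{2} = \left(0 + \left(3 - \frac{\left(-28 + 10\right)^{2}}{49}\right)\right)^{2} = \left(0 + \left(3 - \frac{\left(-18\right)^{2}}{49}\right)\right)^{2} = \left(0 + \left(3 - \frac{324}{49}\right)\right)^{2} = \left(0 - \frac{177}{49}\right)^{2} = \left(- \frac{177}{49}\right)^{2} = \frac{31329}{2401}$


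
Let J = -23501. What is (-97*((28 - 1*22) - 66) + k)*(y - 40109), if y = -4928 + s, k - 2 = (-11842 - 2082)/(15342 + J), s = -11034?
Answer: -2664248441162/8159 ≈ -3.2654e+8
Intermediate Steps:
k = 30242/8159 (k = 2 + (-11842 - 2082)/(15342 - 23501) = 2 - 13924/(-8159) = 2 - 13924*(-1/8159) = 2 + 13924/8159 = 30242/8159 ≈ 3.7066)
y = -15962 (y = -4928 - 11034 = -15962)
(-97*((28 - 1*22) - 66) + k)*(y - 40109) = (-97*((28 - 1*22) - 66) + 30242/8159)*(-15962 - 40109) = (-97*((28 - 22) - 66) + 30242/8159)*(-56071) = (-97*(6 - 66) + 30242/8159)*(-56071) = (-97*(-60) + 30242/8159)*(-56071) = (5820 + 30242/8159)*(-56071) = (47515622/8159)*(-56071) = -2664248441162/8159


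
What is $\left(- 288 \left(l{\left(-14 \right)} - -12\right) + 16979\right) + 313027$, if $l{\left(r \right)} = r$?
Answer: $330582$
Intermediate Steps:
$\left(- 288 \left(l{\left(-14 \right)} - -12\right) + 16979\right) + 313027 = \left(- 288 \left(-14 - -12\right) + 16979\right) + 313027 = \left(- 288 \left(-14 + \left(-87 + 99\right)\right) + 16979\right) + 313027 = \left(- 288 \left(-14 + 12\right) + 16979\right) + 313027 = \left(\left(-288\right) \left(-2\right) + 16979\right) + 313027 = \left(576 + 16979\right) + 313027 = 17555 + 313027 = 330582$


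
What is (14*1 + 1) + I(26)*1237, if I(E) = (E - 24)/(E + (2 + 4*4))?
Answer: 1567/22 ≈ 71.227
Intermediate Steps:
I(E) = (-24 + E)/(18 + E) (I(E) = (-24 + E)/(E + (2 + 16)) = (-24 + E)/(E + 18) = (-24 + E)/(18 + E))
(14*1 + 1) + I(26)*1237 = (14*1 + 1) + ((-24 + 26)/(18 + 26))*1237 = (14 + 1) + (2/44)*1237 = 15 + ((1/44)*2)*1237 = 15 + (1/22)*1237 = 15 + 1237/22 = 1567/22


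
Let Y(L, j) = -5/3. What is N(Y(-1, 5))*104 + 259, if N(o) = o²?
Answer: 4931/9 ≈ 547.89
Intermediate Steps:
Y(L, j) = -5/3 (Y(L, j) = -5*⅓ = -5/3)
N(Y(-1, 5))*104 + 259 = (-5/3)²*104 + 259 = (25/9)*104 + 259 = 2600/9 + 259 = 4931/9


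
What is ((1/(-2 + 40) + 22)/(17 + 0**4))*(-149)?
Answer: -124713/646 ≈ -193.05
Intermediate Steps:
((1/(-2 + 40) + 22)/(17 + 0**4))*(-149) = ((1/38 + 22)/(17 + 0))*(-149) = ((1/38 + 22)/17)*(-149) = ((837/38)*(1/17))*(-149) = (837/646)*(-149) = -124713/646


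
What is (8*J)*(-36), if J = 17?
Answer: -4896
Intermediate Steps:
(8*J)*(-36) = (8*17)*(-36) = 136*(-36) = -4896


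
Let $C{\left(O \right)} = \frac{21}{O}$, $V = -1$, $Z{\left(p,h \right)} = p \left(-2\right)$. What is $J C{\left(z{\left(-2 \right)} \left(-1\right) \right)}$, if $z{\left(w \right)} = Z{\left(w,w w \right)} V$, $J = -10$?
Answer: $- \frac{105}{2} \approx -52.5$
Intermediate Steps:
$Z{\left(p,h \right)} = - 2 p$
$z{\left(w \right)} = 2 w$ ($z{\left(w \right)} = - 2 w \left(-1\right) = 2 w$)
$J C{\left(z{\left(-2 \right)} \left(-1\right) \right)} = - 10 \frac{21}{2 \left(-2\right) \left(-1\right)} = - 10 \frac{21}{\left(-4\right) \left(-1\right)} = - 10 \cdot \frac{21}{4} = - 10 \cdot 21 \cdot \frac{1}{4} = \left(-10\right) \frac{21}{4} = - \frac{105}{2}$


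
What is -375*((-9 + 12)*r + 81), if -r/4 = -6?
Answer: -57375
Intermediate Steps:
r = 24 (r = -4*(-6) = 24)
-375*((-9 + 12)*r + 81) = -375*((-9 + 12)*24 + 81) = -375*(3*24 + 81) = -375*(72 + 81) = -375*153 = -57375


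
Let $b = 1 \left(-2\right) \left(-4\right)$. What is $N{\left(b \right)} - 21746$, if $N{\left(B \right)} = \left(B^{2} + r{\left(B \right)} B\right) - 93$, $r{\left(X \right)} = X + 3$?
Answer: $-21687$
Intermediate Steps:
$r{\left(X \right)} = 3 + X$
$b = 8$ ($b = \left(-2\right) \left(-4\right) = 8$)
$N{\left(B \right)} = -93 + B^{2} + B \left(3 + B\right)$ ($N{\left(B \right)} = \left(B^{2} + \left(3 + B\right) B\right) - 93 = \left(B^{2} + B \left(3 + B\right)\right) - 93 = -93 + B^{2} + B \left(3 + B\right)$)
$N{\left(b \right)} - 21746 = \left(-93 + 8^{2} + 8 \left(3 + 8\right)\right) - 21746 = \left(-93 + 64 + 8 \cdot 11\right) - 21746 = \left(-93 + 64 + 88\right) - 21746 = 59 - 21746 = -21687$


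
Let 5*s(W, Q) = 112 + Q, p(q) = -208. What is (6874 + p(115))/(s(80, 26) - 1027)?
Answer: -33330/4997 ≈ -6.6700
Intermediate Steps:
s(W, Q) = 112/5 + Q/5 (s(W, Q) = (112 + Q)/5 = 112/5 + Q/5)
(6874 + p(115))/(s(80, 26) - 1027) = (6874 - 208)/((112/5 + (1/5)*26) - 1027) = 6666/((112/5 + 26/5) - 1027) = 6666/(138/5 - 1027) = 6666/(-4997/5) = 6666*(-5/4997) = -33330/4997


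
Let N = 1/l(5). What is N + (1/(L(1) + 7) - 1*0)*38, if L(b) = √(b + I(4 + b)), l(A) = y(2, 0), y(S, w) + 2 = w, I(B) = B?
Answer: 489/86 - 38*√6/43 ≈ 3.5214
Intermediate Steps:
y(S, w) = -2 + w
l(A) = -2 (l(A) = -2 + 0 = -2)
L(b) = √(4 + 2*b) (L(b) = √(b + (4 + b)) = √(4 + 2*b))
N = -½ (N = 1/(-2) = -½ ≈ -0.50000)
N + (1/(L(1) + 7) - 1*0)*38 = -½ + (1/(√(4 + 2*1) + 7) - 1*0)*38 = -½ + (1/(√(4 + 2) + 7) + 0)*38 = -½ + (1/(√6 + 7) + 0)*38 = -½ + (1/(7 + √6) + 0)*38 = -½ + 38/(7 + √6)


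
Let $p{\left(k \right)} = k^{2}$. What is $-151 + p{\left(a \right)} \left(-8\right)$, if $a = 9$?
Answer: $-799$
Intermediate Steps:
$-151 + p{\left(a \right)} \left(-8\right) = -151 + 9^{2} \left(-8\right) = -151 + 81 \left(-8\right) = -151 - 648 = -799$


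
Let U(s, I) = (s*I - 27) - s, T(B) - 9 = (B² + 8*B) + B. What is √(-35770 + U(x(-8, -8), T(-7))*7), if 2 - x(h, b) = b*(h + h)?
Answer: I*√30667 ≈ 175.12*I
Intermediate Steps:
x(h, b) = 2 - 2*b*h (x(h, b) = 2 - b*(h + h) = 2 - b*2*h = 2 - 2*b*h)
T(B) = 9 + B² + 9*B (T(B) = 9 + ((B² + 8*B) + B) = 9 + (B² + 9*B) = 9 + B² + 9*B)
U(s, I) = -27 - s + I*s (U(s, I) = (I*s - 27) - s = (-27 + I*s) - s = -27 - s + I*s)
√(-35770 + U(x(-8, -8), T(-7))*7) = √(-35770 + (-27 - (2 - 2*(-8)*(-8)) + (9 + (-7)² + 9*(-7))*(2 - 2*(-8)*(-8)))*7) = √(-35770 + (-27 - (2 - 128) + (9 + 49 - 63)*(2 - 128))*7) = √(-35770 + (-27 - 1*(-126) - 5*(-126))*7) = √(-35770 + (-27 + 126 + 630)*7) = √(-35770 + 729*7) = √(-35770 + 5103) = √(-30667) = I*√30667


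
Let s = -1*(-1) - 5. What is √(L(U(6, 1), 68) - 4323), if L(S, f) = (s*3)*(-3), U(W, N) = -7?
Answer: I*√4287 ≈ 65.475*I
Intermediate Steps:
s = -4 (s = 1 - 5 = -4)
L(S, f) = 36 (L(S, f) = -4*3*(-3) = -12*(-3) = 36)
√(L(U(6, 1), 68) - 4323) = √(36 - 4323) = √(-4287) = I*√4287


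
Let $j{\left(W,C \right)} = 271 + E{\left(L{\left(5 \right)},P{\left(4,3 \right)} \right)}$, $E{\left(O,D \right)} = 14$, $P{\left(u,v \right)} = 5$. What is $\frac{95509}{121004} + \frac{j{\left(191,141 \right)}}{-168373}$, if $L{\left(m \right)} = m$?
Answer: $\frac{16046650717}{20373806492} \approx 0.78761$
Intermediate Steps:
$j{\left(W,C \right)} = 285$ ($j{\left(W,C \right)} = 271 + 14 = 285$)
$\frac{95509}{121004} + \frac{j{\left(191,141 \right)}}{-168373} = \frac{95509}{121004} + \frac{285}{-168373} = 95509 \cdot \frac{1}{121004} + 285 \left(- \frac{1}{168373}\right) = \frac{95509}{121004} - \frac{285}{168373} = \frac{16046650717}{20373806492}$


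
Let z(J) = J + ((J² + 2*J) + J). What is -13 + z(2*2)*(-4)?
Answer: -141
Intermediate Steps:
z(J) = J² + 4*J (z(J) = J + (J² + 3*J) = J² + 4*J)
-13 + z(2*2)*(-4) = -13 + ((2*2)*(4 + 2*2))*(-4) = -13 + (4*(4 + 4))*(-4) = -13 + (4*8)*(-4) = -13 + 32*(-4) = -13 - 128 = -141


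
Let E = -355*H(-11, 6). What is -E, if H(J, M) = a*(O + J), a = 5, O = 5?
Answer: -10650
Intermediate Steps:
H(J, M) = 25 + 5*J (H(J, M) = 5*(5 + J) = 25 + 5*J)
E = 10650 (E = -355*(25 + 5*(-11)) = -355*(25 - 55) = -355*(-30) = 10650)
-E = -1*10650 = -10650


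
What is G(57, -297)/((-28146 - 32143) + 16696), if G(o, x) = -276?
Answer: 92/14531 ≈ 0.0063313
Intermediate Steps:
G(57, -297)/((-28146 - 32143) + 16696) = -276/((-28146 - 32143) + 16696) = -276/(-60289 + 16696) = -276/(-43593) = -276*(-1/43593) = 92/14531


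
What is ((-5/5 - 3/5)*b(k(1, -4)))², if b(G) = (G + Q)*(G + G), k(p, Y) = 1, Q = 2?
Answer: 2304/25 ≈ 92.160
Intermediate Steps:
b(G) = 2*G*(2 + G) (b(G) = (G + 2)*(G + G) = (2 + G)*(2*G) = 2*G*(2 + G))
((-5/5 - 3/5)*b(k(1, -4)))² = ((-5/5 - 3/5)*(2*1*(2 + 1)))² = ((-5*⅕ - 3*⅕)*(2*1*3))² = ((-1 - ⅗)*6)² = (-8/5*6)² = (-48/5)² = 2304/25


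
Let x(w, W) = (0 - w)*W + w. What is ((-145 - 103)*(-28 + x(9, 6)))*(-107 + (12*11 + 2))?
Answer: 488808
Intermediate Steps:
x(w, W) = w - W*w (x(w, W) = (-w)*W + w = -W*w + w = w - W*w)
((-145 - 103)*(-28 + x(9, 6)))*(-107 + (12*11 + 2)) = ((-145 - 103)*(-28 + 9*(1 - 1*6)))*(-107 + (12*11 + 2)) = (-248*(-28 + 9*(1 - 6)))*(-107 + (132 + 2)) = (-248*(-28 + 9*(-5)))*(-107 + 134) = -248*(-28 - 45)*27 = -248*(-73)*27 = 18104*27 = 488808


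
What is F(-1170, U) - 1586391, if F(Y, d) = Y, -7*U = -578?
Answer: -1587561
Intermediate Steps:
U = 578/7 (U = -1/7*(-578) = 578/7 ≈ 82.571)
F(-1170, U) - 1586391 = -1170 - 1586391 = -1587561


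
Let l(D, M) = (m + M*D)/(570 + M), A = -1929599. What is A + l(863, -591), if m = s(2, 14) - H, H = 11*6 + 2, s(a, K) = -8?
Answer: -40011470/21 ≈ -1.9053e+6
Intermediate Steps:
H = 68 (H = 66 + 2 = 68)
m = -76 (m = -8 - 1*68 = -8 - 68 = -76)
l(D, M) = (-76 + D*M)/(570 + M) (l(D, M) = (-76 + M*D)/(570 + M) = (-76 + D*M)/(570 + M))
A + l(863, -591) = -1929599 + (-76 + 863*(-591))/(570 - 591) = -1929599 + (-76 - 510033)/(-21) = -1929599 - 1/21*(-510109) = -1929599 + 510109/21 = -40011470/21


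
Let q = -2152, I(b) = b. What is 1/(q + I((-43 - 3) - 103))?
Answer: -1/2301 ≈ -0.00043459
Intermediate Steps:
1/(q + I((-43 - 3) - 103)) = 1/(-2152 + ((-43 - 3) - 103)) = 1/(-2152 + (-46 - 103)) = 1/(-2152 - 149) = 1/(-2301) = -1/2301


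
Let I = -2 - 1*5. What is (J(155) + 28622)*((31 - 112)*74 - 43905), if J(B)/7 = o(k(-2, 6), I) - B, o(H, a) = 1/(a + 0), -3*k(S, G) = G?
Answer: -1374018864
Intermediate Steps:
k(S, G) = -G/3
I = -7 (I = -2 - 5 = -7)
o(H, a) = 1/a
J(B) = -1 - 7*B (J(B) = 7*(1/(-7) - B) = 7*(-⅐ - B) = -1 - 7*B)
(J(155) + 28622)*((31 - 112)*74 - 43905) = ((-1 - 7*155) + 28622)*((31 - 112)*74 - 43905) = ((-1 - 1085) + 28622)*(-81*74 - 43905) = (-1086 + 28622)*(-5994 - 43905) = 27536*(-49899) = -1374018864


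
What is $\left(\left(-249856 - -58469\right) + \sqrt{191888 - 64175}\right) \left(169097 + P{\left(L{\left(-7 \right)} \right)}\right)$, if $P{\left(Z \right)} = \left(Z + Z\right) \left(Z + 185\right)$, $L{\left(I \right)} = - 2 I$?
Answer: $-33429375903 + 174669 \sqrt{127713} \approx -3.3367 \cdot 10^{10}$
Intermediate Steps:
$P{\left(Z \right)} = 2 Z \left(185 + Z\right)$
$\left(\left(-249856 - -58469\right) + \sqrt{191888 - 64175}\right) \left(169097 + P{\left(L{\left(-7 \right)} \right)}\right) = \left(\left(-249856 - -58469\right) + \sqrt{191888 - 64175}\right) \left(169097 + 2 \left(\left(-2\right) \left(-7\right)\right) \left(185 - -14\right)\right) = \left(\left(-249856 + 58469\right) + \sqrt{127713}\right) \left(169097 + 2 \cdot 14 \left(185 + 14\right)\right) = \left(-191387 + \sqrt{127713}\right) \left(169097 + 2 \cdot 14 \cdot 199\right) = \left(-191387 + \sqrt{127713}\right) \left(169097 + 5572\right) = \left(-191387 + \sqrt{127713}\right) 174669 = -33429375903 + 174669 \sqrt{127713}$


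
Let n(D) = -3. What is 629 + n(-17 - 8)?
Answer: 626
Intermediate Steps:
629 + n(-17 - 8) = 629 - 3 = 626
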